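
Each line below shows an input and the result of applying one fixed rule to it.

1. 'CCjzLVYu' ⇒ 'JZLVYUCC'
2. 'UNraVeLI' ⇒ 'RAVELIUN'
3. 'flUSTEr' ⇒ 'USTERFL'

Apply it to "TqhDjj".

HDJJTQ

The pattern: move the first 2 characters to the end (rotate left by 2), then convert every letter to uppercase.
Starting from "TqhDjj": after the first operation, "hDjjTq"; after the second, "HDJJTQ".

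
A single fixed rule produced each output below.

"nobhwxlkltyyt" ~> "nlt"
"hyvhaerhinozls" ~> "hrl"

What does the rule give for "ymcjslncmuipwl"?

Looking at the pairs, the operation is to keep one character in every 3, starting at position 1 (positions 1st, 4th, 7th, ...), then keep every other character starting from the first (positions 1st, 3rd, 5th, ...).
Working it through for "ymcjslncmuipwl": intermediate "yjnuw", final "ynw".

ynw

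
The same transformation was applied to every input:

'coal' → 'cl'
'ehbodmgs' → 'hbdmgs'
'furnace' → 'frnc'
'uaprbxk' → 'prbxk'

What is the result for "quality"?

The pattern: remove every vowel.
Doing the same to "quality": "qlty".

qlty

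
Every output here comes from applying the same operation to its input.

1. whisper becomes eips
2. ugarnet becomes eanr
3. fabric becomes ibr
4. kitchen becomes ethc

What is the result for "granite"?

tain

Rule — take characters alternately from the front and the back (1st, last, 2nd, 2nd-last, ...), then delete the first 3 characters.
On "granite": the first step gives "gertain", and the second then gives "tain".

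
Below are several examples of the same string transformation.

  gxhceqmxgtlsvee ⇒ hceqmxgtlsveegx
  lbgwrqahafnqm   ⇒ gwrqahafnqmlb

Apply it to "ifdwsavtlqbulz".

The pattern: move the first 2 characters to the end (rotate left by 2).
On "ifdwsavtlqbulz" that produces "dwsavtlqbulzif".

dwsavtlqbulzif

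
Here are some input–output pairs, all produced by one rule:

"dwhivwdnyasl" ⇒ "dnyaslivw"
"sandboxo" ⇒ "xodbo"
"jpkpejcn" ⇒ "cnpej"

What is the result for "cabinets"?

tsine

What's happening: delete the first 3 characters, then move the first 3 characters to the end (rotate left by 3).
For "cabinets" the result is "tsine".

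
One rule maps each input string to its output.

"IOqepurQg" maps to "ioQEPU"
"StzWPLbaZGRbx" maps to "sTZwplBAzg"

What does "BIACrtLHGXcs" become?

biacRTlhg

The rule is to flip the case of every letter, then delete the last 3 characters.
Starting from "BIACrtLHGXcs": after the first operation, "biacRTlhgxCS"; after the second, "biacRTlhg".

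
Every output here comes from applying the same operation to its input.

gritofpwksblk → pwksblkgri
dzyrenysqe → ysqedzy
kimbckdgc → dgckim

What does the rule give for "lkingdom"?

What's happening: move the first 3 characters to the end (rotate left by 3), then delete the first 3 characters.
Working it through for "lkingdom": intermediate "ngdomlki", final "omlki".

omlki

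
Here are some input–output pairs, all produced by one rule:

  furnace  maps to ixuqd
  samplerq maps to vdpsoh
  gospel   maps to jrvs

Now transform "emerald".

In each case the input is transformed by: delete the last 2 characters, then shift every letter 3 places forward in the alphabet (wrapping around).
For "emerald", step one produces "emera"; step two turns that into "hphud".

hphud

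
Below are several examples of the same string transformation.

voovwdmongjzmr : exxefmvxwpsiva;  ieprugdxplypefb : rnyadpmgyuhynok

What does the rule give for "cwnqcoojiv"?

The rule is to shift every letter 9 places forward in the alphabet (wrapping around).
So "cwnqcoojiv" becomes "lfwzlxxsre".

lfwzlxxsre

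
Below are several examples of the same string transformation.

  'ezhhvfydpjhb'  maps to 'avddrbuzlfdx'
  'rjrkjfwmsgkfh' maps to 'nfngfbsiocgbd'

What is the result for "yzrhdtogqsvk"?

Rule — shift every letter 4 places backward in the alphabet (wrapping around).
On "yzrhdtogqsvk" that produces "uvndzpkcmorg".

uvndzpkcmorg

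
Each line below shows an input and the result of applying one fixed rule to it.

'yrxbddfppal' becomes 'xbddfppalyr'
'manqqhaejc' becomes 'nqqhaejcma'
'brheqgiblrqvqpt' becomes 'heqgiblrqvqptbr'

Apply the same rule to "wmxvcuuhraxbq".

The rule is to move the first 2 characters to the end (rotate left by 2).
For "wmxvcuuhraxbq" the result is "xvcuuhraxbqwm".

xvcuuhraxbqwm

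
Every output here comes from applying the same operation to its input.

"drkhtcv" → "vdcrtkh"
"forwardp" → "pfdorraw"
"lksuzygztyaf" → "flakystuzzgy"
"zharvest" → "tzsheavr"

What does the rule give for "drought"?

In each case the input is transformed by: reverse the string, then take characters alternately from the front and the back (1st, last, 2nd, 2nd-last, ...).
Applying both steps to "drought": "thguord", then "tdhrgou".

tdhrgou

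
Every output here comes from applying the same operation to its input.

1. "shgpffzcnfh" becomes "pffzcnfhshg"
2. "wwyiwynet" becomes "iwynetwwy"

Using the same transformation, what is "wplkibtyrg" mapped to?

In each case the input is transformed by: move the first 3 characters to the end (rotate left by 3).
Applying that to "wplkibtyrg" gives "kibtyrgwpl".

kibtyrgwpl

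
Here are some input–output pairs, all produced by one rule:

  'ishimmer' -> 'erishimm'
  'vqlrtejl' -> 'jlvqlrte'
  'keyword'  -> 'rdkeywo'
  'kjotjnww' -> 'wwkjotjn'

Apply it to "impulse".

seimpul

Rule — move the last 2 characters to the front (rotate right by 2).
So "impulse" becomes "seimpul".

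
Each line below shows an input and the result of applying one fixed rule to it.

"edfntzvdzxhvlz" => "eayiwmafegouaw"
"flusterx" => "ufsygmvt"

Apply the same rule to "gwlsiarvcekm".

swdflnhxmtjb

What's happening: swap the front and back halves of the string, then shift every letter 1 place forward in the alphabet (wrapping around).
For "gwlsiarvcekm", step one produces "rvcekmgwlsia"; step two turns that into "swdflnhxmtjb".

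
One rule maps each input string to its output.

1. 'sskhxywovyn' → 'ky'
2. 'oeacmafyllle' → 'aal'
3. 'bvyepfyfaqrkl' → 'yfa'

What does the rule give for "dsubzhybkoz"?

uh

Looking at the pairs, the operation is to delete the last 3 characters, then keep one character in every 3, starting at position 3 (positions 3rd, 6th, 9th, ...).
"dsubzhybkoz" → "dsubzhyb" → "uh".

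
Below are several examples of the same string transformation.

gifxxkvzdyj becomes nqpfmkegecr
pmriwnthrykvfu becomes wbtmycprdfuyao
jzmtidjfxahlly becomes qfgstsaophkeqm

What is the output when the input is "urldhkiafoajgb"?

The pattern: shift every letter 7 places forward in the alphabet (wrapping around), then take characters alternately from the front and the back (1st, last, 2nd, 2nd-last, ...).
Working it through for "urldhkiafoajgb": intermediate "byskorphmvhqni", final "biynsqkhovrmph".

biynsqkhovrmph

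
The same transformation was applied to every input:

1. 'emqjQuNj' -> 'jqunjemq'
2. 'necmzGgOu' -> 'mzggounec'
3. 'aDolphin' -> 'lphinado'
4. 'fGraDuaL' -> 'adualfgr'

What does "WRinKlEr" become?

What's happening: move the first 3 characters to the end (rotate left by 3), then convert every letter to lowercase.
"WRinKlEr" → "nKlErWRi" → "nklerwri".

nklerwri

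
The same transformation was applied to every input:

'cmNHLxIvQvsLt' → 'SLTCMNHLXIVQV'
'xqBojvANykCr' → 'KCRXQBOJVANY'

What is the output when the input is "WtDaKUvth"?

VTHWTDAKU

Each output is the input with this applied: move the last 3 characters to the front (rotate right by 3), then convert every letter to uppercase.
"WtDaKUvth" → "vthWtDaKU" → "VTHWTDAKU".
(Check on "cmNHLxIvQvsLt": → "sLtcmNHLxIvQv" → "SLTCMNHLXIVQV" ✓)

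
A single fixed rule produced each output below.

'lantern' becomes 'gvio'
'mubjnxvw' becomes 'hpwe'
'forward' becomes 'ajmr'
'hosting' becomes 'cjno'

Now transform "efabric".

What's happening: shift every letter 5 places backward in the alphabet (wrapping around), then keep only the first 4 characters.
"efabric" → "zavwmdx" → "zavw".

zavw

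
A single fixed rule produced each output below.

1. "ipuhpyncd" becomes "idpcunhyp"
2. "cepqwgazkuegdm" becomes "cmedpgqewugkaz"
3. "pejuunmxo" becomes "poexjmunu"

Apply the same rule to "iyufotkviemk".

The rule is to take characters alternately from the front and the back (1st, last, 2nd, 2nd-last, ...).
For "iyufotkviemk" the result is "ikymuefiovtk".

ikymuefiovtk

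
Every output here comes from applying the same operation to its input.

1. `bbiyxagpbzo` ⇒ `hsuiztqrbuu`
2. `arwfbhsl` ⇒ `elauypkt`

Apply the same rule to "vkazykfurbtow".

phmuknydrstdo

The transformation: reverse the string, then shift every letter 7 places backward in the alphabet (wrapping around).
For "vkazykfurbtow", step one produces "wotbrufkyzakv"; step two turns that into "phmuknydrstdo".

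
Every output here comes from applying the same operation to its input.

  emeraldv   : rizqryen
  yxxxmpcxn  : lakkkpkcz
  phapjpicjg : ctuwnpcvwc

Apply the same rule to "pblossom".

In each case the input is transformed by: take characters alternately from the front and the back (1st, last, 2nd, 2nd-last, ...), then shift every letter 13 places forward in the alphabet (wrapping around) — i.e. ROT13.
On "pblossom" that produces "czobyfbf".
(Check on "emeraldv": → "evmdelra" → "rizqryen" ✓)

czobyfbf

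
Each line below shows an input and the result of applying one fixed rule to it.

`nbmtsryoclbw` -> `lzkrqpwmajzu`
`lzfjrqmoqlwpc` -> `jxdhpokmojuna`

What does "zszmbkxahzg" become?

The rule is to shift every letter 2 places backward in the alphabet (wrapping around).
For "zszmbkxahzg" the result is "xqxkzivyfxe".

xqxkzivyfxe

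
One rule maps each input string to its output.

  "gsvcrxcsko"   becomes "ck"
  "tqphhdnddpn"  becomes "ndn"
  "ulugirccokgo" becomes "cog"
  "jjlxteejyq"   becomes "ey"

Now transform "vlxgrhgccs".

gc

The pattern: keep every other character starting from the first (positions 1st, 3rd, 5th, ...), then delete the first 3 characters.
Working it through for "vlxgrhgccs": intermediate "vxrgc", final "gc".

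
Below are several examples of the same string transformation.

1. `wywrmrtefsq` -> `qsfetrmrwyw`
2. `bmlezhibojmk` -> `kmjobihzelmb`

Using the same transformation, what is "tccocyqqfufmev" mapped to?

vemfufqqycocct

In each case the input is transformed by: reverse the string.
"tccocyqqfufmev" → "vemfufqqycocct".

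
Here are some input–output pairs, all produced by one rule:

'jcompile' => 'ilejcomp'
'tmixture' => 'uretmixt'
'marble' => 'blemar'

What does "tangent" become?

The pattern: move the last 3 characters to the front (rotate right by 3).
"tangent" → "enttang".

enttang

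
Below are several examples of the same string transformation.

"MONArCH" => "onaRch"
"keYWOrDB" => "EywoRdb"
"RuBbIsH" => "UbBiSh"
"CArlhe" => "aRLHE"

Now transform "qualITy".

Each output is the input with this applied: delete the first character, then flip the case of every letter.
So "qualITy" becomes "UALitY".

UALitY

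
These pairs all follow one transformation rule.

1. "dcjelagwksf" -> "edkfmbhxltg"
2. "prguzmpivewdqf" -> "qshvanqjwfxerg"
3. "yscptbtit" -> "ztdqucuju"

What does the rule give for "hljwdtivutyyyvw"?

The rule is to shift every letter 1 place forward in the alphabet (wrapping around).
On "hljwdtivutyyyvw" that produces "imkxeujwvuzzzwx".

imkxeujwvuzzzwx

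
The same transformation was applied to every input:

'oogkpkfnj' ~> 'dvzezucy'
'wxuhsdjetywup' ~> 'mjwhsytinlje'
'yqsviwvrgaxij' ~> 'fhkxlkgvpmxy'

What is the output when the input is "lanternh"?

pcitgcw

Rule — shift every letter 11 places backward in the alphabet (wrapping around), then delete the first character.
For "lanternh", step one produces "apcitgcw"; step two turns that into "pcitgcw".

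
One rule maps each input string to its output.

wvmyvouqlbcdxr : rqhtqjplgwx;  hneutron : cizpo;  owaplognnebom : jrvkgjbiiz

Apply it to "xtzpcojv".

Rule — delete the last 3 characters, then shift every letter 5 places backward in the alphabet (wrapping around).
For "xtzpcojv", step one produces "xtzpc"; step two turns that into "soukx".

soukx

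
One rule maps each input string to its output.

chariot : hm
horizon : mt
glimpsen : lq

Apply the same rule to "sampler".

xf

Each output is the input with this applied: shift every letter 5 places forward in the alphabet (wrapping around), then keep only the first 2 characters.
Working it through for "sampler": intermediate "xfruqjw", final "xf".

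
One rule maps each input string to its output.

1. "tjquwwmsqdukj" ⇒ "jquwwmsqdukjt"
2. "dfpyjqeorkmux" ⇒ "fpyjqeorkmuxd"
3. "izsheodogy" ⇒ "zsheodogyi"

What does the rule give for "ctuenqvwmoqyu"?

In each case the input is transformed by: move the first character to the end.
So "ctuenqvwmoqyu" becomes "tuenqvwmoqyuc".

tuenqvwmoqyuc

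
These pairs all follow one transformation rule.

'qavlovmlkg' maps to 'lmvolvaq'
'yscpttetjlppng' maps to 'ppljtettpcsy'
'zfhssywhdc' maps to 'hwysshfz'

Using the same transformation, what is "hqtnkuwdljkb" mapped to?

Each output is the input with this applied: delete the last 2 characters, then reverse the string.
Applying both steps to "hqtnkuwdljkb": "hqtnkuwdlj", then "jldwukntqh".

jldwukntqh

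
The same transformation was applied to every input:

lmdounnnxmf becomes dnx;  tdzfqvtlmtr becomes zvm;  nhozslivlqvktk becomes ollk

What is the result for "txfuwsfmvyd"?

fsv

Looking at the pairs, the operation is to keep one character in every 3, starting at position 3 (positions 3rd, 6th, 9th, ...).
Doing the same to "txfuwsfmvyd": "fsv".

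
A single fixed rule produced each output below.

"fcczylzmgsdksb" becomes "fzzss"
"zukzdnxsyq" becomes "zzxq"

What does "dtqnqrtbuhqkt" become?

dntht

The rule is to keep one character in every 3, starting at position 1 (positions 1st, 4th, 7th, ...).
For "dtqnqrtbuhqkt" the result is "dntht".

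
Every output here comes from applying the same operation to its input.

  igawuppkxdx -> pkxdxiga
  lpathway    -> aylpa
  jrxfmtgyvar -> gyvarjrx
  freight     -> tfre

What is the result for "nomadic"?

cnom

Each output is the input with this applied: move the first 3 characters to the end (rotate left by 3), then delete the first 3 characters.
Working it through for "nomadic": intermediate "adicnom", final "cnom".
(Check on "lpathway": → "thwaylpa" → "aylpa" ✓)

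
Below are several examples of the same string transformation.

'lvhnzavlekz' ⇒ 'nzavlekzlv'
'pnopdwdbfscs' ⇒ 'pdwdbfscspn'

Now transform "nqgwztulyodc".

wztulyodcnq

The pattern: move the first 2 characters to the end (rotate left by 2), then delete the first character.
Working it through for "nqgwztulyodc": intermediate "gwztulyodcnq", final "wztulyodcnq".
(Check on "pnopdwdbfscs": → "opdwdbfscspn" → "pdwdbfscspn" ✓)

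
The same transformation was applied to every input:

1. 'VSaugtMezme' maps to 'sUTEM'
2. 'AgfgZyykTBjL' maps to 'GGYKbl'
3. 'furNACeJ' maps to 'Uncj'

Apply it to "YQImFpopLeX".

qMPPE

The rule is to keep every other character starting from the second (positions 2nd, 4th, 6th, ...), then flip the case of every letter.
"YQImFpopLeX" → "Qmppe" → "qMPPE".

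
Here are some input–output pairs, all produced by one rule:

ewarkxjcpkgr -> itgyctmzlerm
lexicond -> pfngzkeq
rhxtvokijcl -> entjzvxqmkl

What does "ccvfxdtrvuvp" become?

Each output is the input with this applied: shift every letter 2 places forward in the alphabet (wrapping around), then move the last 2 characters to the front (rotate right by 2).
For "ccvfxdtrvuvp", step one produces "eexhzfvtxwxr"; step two turns that into "xreexhzfvtxw".

xreexhzfvtxw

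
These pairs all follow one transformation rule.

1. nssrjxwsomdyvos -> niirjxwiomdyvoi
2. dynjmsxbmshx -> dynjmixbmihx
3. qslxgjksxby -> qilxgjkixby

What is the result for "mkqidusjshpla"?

The rule is to replace every "s" with "i".
So "mkqidusjshpla" becomes "mkqiduijihpla".

mkqiduijihpla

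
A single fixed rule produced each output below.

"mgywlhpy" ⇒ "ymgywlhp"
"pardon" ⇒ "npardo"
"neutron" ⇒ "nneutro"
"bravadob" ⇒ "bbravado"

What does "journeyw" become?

Each output is the input with this applied: move the last character to the front.
Applying that to "journeyw" gives "wjourney".

wjourney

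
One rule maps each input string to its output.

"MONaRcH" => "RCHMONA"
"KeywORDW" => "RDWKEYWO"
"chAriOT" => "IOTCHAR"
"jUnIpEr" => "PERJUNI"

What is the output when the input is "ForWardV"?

RDVFORWA

What's happening: move the last 3 characters to the front (rotate right by 3), then convert every letter to uppercase.
On "ForWardV": the first step gives "rdVForWa", and the second then gives "RDVFORWA".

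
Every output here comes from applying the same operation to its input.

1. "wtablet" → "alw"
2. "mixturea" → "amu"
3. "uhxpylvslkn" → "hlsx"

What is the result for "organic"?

Looking at the pairs, the operation is to sort the characters into alphabetical order, then keep one character in every 3, starting at position 1 (positions 1st, 4th, 7th, ...).
Starting from "organic": after the first operation, "acginor"; after the second, "air".

air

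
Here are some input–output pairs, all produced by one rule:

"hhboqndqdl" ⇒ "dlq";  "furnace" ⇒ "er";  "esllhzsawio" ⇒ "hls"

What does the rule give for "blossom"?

Each output is the input with this applied: sort the characters into alphabetical order, then keep one character in every 3, starting at position 3 (positions 3rd, 6th, 9th, ...).
For "blossom", step one produces "blmooss"; step two turns that into "ms".

ms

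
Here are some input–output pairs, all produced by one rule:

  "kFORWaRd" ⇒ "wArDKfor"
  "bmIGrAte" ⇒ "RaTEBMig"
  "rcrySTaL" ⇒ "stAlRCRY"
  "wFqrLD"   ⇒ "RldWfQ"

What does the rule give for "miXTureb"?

UREBMIxt

Looking at the pairs, the operation is to flip the case of every letter, then swap the front and back halves of the string.
On "miXTureb": the first step gives "MIxtUREB", and the second then gives "UREBMIxt".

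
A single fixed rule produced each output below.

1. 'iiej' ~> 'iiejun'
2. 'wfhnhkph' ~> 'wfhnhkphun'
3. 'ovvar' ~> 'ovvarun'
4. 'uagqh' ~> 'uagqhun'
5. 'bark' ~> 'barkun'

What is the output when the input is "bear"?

Each output is the input with this applied: append "un".
"bear" → "bearun".

bearun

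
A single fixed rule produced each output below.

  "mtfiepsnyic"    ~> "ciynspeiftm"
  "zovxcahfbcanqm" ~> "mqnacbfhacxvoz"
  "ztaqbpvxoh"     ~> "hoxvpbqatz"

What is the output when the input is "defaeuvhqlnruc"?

curnlqhvueafed

Each output is the input with this applied: reverse the string.
On "defaeuvhqlnruc" that produces "curnlqhvueafed".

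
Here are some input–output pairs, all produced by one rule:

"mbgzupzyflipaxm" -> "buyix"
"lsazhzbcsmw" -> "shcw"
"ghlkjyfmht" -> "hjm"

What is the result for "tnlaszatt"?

nst

The rule is to keep one character in every 3, starting at position 2 (positions 2nd, 5th, 8th, ...).
On "tnlaszatt" that produces "nst".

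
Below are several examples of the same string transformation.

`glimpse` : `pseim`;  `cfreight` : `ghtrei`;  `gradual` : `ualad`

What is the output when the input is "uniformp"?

Rule — delete the first 2 characters, then move the last 3 characters to the front (rotate right by 3).
On "uniformp": the first step gives "iformp", and the second then gives "rmpifo".

rmpifo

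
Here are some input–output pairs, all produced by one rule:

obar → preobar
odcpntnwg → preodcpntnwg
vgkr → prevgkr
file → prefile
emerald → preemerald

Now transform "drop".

In each case the input is transformed by: prepend "pre".
"drop" → "predrop".

predrop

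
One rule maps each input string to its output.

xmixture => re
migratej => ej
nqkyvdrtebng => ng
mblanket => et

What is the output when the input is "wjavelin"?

The pattern: keep only the last 2 characters.
Applying that to "wjavelin" gives "in".

in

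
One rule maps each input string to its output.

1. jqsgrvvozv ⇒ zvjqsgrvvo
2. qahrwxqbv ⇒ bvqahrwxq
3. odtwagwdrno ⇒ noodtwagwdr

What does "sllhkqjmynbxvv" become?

Each output is the input with this applied: move the last 2 characters to the front (rotate right by 2).
Applying that to "sllhkqjmynbxvv" gives "vvsllhkqjmynbx".

vvsllhkqjmynbx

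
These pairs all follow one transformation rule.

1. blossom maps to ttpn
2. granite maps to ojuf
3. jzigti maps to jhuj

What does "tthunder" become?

oefs

What's happening: shift every letter 1 place forward in the alphabet (wrapping around), then keep only the last 4 characters.
For "tthunder", step one produces "uuivoefs"; step two turns that into "oefs".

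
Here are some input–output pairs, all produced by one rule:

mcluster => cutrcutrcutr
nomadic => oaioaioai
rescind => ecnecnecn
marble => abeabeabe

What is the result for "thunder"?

hnehnehne

The rule is to keep every other character starting from the second (positions 2nd, 4th, 6th, ...), then write the whole string 3 times in a row.
Applying both steps to "thunder": "hne", then "hnehnehne".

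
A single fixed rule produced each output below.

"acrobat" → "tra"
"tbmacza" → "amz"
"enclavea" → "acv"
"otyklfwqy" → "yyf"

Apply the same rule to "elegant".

What's happening: move the last character to the front, then keep one character in every 3, starting at position 1 (positions 1st, 4th, 7th, ...).
Doing the same to "elegant": "ten".

ten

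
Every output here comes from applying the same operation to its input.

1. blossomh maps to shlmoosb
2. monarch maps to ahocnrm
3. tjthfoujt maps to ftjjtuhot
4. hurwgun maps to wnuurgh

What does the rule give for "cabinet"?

itaebnc

The pattern: take characters alternately from the front and the back (1st, last, 2nd, 2nd-last, ...), then swap the first and last characters.
Starting from "cabinet": after the first operation, "ctaebni"; after the second, "itaebnc".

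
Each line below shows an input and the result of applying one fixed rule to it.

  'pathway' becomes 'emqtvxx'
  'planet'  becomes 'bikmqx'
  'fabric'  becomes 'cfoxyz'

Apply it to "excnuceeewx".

bbbbkrtuuzz

The pattern: shift every letter 3 places backward in the alphabet (wrapping around), then sort the characters into alphabetical order.
For "excnuceeewx" the result is "bbbbkrtuuzz".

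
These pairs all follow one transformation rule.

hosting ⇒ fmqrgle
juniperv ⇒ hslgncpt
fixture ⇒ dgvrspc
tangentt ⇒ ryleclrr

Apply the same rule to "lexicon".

Rule — shift every letter 2 places backward in the alphabet (wrapping around).
"lexicon" → "jcvgaml".

jcvgaml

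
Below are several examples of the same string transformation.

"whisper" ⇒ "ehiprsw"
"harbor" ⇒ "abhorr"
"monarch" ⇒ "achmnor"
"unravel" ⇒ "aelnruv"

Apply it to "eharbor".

In each case the input is transformed by: sort the characters into alphabetical order.
Applying that to "eharbor" gives "abehorr".

abehorr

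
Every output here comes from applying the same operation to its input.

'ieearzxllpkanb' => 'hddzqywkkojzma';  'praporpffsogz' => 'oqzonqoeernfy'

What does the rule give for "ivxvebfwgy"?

The pattern: shift every letter 1 place backward in the alphabet (wrapping around).
On "ivxvebfwgy" that produces "huwudaevfx".

huwudaevfx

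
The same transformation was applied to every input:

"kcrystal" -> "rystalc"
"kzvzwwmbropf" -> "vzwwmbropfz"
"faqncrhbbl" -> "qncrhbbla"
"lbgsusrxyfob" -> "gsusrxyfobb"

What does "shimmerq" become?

immerqh

The rule is to delete the first character, then move the first character to the end.
"shimmerq" → "immerqh".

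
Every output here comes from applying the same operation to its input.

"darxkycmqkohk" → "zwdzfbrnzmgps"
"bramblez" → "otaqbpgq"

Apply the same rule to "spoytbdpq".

The transformation: shift every letter 11 places backward in the alphabet (wrapping around), then reverse the string.
Working it through for "spoytbdpq": intermediate "hedniqsef", final "fesqindeh".

fesqindeh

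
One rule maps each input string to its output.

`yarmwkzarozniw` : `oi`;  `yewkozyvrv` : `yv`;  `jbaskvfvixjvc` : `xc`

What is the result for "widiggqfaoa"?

The rule is to keep one character in every 3, starting at position 1 (positions 1st, 4th, 7th, ...), then keep only the last 2 characters.
Doing the same to "widiggqfaoa": "qo".

qo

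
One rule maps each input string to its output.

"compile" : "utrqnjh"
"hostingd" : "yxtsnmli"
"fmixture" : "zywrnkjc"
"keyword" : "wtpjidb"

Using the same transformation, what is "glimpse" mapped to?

xurqnlj

Each output is the input with this applied: shift every letter 5 places forward in the alphabet (wrapping around), then sort the characters into reverse alphabetical order.
Starting from "glimpse": after the first operation, "lqnruxj"; after the second, "xurqnlj".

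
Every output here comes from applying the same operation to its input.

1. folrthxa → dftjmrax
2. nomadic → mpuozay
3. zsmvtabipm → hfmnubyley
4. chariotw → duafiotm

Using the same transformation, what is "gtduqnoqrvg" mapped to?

Rule — move the first 3 characters to the end (rotate left by 3), then shift every letter 12 places forward in the alphabet (wrapping around).
Applying both steps to "gtduqnoqrvg": "uqnoqrvggtd", then "gczacdhssfp".

gczacdhssfp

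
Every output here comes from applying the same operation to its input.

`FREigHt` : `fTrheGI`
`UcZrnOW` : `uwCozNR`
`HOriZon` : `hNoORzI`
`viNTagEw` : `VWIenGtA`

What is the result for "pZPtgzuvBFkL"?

PlzKpfTbGVZU

The pattern: take characters alternately from the front and the back (1st, last, 2nd, 2nd-last, ...), then flip the case of every letter.
"pZPtgzuvBFkL" → "pLZkPFtBgvzu" → "PlzKpfTbGVZU".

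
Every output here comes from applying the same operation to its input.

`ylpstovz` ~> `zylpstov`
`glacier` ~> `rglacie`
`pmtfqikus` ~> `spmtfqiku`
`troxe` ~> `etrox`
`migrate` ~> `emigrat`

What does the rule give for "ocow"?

What's happening: move the last character to the front.
Doing the same to "ocow": "woco".

woco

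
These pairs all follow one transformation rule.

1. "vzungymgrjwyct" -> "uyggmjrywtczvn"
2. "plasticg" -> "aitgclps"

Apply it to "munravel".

The transformation: swap each adjacent pair of characters (1↔2, 3↔4, ...), then move the first 3 characters to the end (rotate left by 3).
Applying both steps to "munravel": "umrnvale", then "nvaleumr".

nvaleumr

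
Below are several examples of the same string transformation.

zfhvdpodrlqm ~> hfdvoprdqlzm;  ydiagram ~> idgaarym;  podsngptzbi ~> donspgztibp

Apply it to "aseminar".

esimanar

The pattern: move the first character to the end, then swap each adjacent pair of characters (1↔2, 3↔4, ...).
For "aseminar", step one produces "seminara"; step two turns that into "esimanar".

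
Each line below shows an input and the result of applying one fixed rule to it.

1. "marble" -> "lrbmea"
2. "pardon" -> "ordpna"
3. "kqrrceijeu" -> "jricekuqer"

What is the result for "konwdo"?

dnwkoo

The pattern: take characters alternately from the front and the back (1st, last, 2nd, 2nd-last, ...), then swap the front and back halves of the string.
On "konwdo": the first step gives "koodnw", and the second then gives "dnwkoo".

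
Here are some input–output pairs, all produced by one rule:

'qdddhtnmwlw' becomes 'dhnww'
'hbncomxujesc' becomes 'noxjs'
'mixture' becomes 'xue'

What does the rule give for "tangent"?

net

In each case the input is transformed by: delete the first character, then keep every other character starting from the second (positions 2nd, 4th, 6th, ...).
"tangent" → "net".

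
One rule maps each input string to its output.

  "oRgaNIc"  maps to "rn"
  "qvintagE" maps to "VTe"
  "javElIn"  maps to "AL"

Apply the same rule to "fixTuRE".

IU

The rule is to flip the case of every letter, then keep one character in every 3, starting at position 2 (positions 2nd, 5th, 8th, ...).
Working it through for "fixTuRE": intermediate "FIXtUre", final "IU".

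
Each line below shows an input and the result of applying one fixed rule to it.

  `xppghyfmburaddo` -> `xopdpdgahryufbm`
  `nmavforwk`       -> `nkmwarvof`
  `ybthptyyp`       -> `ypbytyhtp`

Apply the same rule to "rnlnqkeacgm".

In each case the input is transformed by: take characters alternately from the front and the back (1st, last, 2nd, 2nd-last, ...).
"rnlnqkeacgm" → "rmnglcnaqek".

rmnglcnaqek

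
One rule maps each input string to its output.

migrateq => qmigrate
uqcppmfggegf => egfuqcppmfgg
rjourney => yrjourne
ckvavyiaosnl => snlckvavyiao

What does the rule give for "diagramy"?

In each case the input is transformed by: move the first 3 characters to the end (rotate left by 3), then swap the front and back halves of the string.
Starting from "diagramy": after the first operation, "gramydia"; after the second, "ydiagram".

ydiagram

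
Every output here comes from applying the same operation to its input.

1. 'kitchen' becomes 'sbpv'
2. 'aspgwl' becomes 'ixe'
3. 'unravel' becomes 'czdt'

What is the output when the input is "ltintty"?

Rule — keep every other character starting from the first (positions 1st, 3rd, 5th, ...), then shift every letter 8 places forward in the alphabet (wrapping around).
Applying that to "ltintty" gives "tqbg".

tqbg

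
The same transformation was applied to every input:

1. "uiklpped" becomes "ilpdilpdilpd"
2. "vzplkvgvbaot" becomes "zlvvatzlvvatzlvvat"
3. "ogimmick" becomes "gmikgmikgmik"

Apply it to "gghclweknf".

Rule — keep every other character starting from the second (positions 2nd, 4th, 6th, ...), then write the whole string 3 times in a row.
Applying both steps to "gghclweknf": "gcwkf", then "gcwkfgcwkfgcwkf".

gcwkfgcwkfgcwkf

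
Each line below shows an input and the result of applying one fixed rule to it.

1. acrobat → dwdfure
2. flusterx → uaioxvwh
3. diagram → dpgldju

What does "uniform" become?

upxqlir

Rule — move the last 2 characters to the front (rotate right by 2), then shift every letter 3 places forward in the alphabet (wrapping around).
Working it through for "uniform": intermediate "rmunifo", final "upxqlir".
(Check on "acrobat": → "atacrob" → "dwdfure" ✓)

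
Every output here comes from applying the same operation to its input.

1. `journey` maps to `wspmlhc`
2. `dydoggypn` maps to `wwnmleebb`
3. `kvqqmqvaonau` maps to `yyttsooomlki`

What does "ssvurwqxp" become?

vutsqqpon

Each output is the input with this applied: shift every letter 2 places backward in the alphabet (wrapping around), then sort the characters into reverse alphabetical order.
On "ssvurwqxp": the first step gives "qqtspuovn", and the second then gives "vutsqqpon".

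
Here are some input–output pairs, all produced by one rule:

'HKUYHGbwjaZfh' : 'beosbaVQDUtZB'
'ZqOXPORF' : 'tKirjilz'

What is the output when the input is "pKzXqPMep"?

What's happening: flip the case of every letter, then shift every letter 6 places backward in the alphabet (wrapping around).
Working it through for "pKzXqPMep": intermediate "PkZxQpmEP", final "JeTrKjgYJ".

JeTrKjgYJ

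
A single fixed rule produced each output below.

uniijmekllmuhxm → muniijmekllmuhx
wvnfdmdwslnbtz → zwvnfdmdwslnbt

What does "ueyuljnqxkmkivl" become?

lueyuljnqxkmkiv

In each case the input is transformed by: move the last character to the front.
On "ueyuljnqxkmkivl" that produces "lueyuljnqxkmkiv".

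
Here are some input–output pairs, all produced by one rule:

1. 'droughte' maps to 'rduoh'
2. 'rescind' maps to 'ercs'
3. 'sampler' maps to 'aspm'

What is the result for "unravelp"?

Rule — swap each adjacent pair of characters (1↔2, 3↔4, ...), then delete the last 3 characters.
Working it through for "unravelp": intermediate "nuarevpl", final "nuare".
(Check on "sampler": → "aspmelr" → "aspm" ✓)

nuare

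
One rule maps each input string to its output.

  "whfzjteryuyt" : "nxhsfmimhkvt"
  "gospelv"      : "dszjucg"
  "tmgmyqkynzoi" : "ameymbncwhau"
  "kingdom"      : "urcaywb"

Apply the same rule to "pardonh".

rcbvdof

The pattern: move the first 3 characters to the end (rotate left by 3), then shift every letter 12 places backward in the alphabet (wrapping around).
On "pardonh" that produces "rcbvdof".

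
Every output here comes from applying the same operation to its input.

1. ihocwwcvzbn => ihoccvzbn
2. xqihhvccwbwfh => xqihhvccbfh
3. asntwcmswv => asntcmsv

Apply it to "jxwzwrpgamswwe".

jxzrpgamse

The transformation: remove every "w".
For "jxwzwrpgamswwe" the result is "jxzrpgamse".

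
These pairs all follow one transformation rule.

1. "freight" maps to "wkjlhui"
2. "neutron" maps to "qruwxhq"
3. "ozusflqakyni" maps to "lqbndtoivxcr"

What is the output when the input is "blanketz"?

cwhnqdoe

Each output is the input with this applied: reverse the string, then shift every letter 3 places forward in the alphabet (wrapping around).
Applying both steps to "blanketz": "zteknalb", then "cwhnqdoe".
(Check on "neutron": → "nortuen" → "qruwxhq" ✓)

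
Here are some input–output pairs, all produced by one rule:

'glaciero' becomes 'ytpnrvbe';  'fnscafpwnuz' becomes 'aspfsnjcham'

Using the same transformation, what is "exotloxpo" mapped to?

The transformation: shift every letter 13 places forward in the alphabet (wrapping around) — i.e. ROT13, then swap each adjacent pair of characters (1↔2, 3↔4, ...).
Working it through for "exotloxpo": intermediate "rkbgybkcb", final "krgbbyckb".
(Check on "glaciero": → "tynpvreb" → "ytpnrvbe" ✓)

krgbbyckb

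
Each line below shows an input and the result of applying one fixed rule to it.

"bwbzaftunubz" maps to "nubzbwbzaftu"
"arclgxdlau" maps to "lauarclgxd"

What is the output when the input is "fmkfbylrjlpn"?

Rule — swap the front and back halves of the string, then move the first 2 characters to the end (rotate left by 2).
On "fmkfbylrjlpn": the first step gives "lrjlpnfmkfby", and the second then gives "jlpnfmkfbylr".
(Check on "arclgxdlau": → "xdlauarclg" → "lauarclgxd" ✓)

jlpnfmkfbylr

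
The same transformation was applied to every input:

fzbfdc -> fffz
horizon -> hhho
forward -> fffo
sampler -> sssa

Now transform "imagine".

iiim

The transformation: repeat every character 3 times, then keep only the first 4 characters.
Starting from "imagine": after the first operation, "iiimmmaaagggiiinnneee"; after the second, "iiim".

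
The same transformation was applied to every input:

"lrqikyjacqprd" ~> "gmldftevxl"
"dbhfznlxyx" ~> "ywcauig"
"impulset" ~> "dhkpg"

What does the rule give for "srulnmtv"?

In each case the input is transformed by: delete the last 3 characters, then shift every letter 5 places backward in the alphabet (wrapping around).
Starting from "srulnmtv": after the first operation, "sruln"; after the second, "nmpgi".

nmpgi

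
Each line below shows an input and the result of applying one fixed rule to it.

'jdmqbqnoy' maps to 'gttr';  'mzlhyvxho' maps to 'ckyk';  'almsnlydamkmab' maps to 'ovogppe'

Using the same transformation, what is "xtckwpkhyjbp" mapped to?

wnskms

In each case the input is transformed by: shift every letter 3 places forward in the alphabet (wrapping around), then keep every other character starting from the second (positions 2nd, 4th, 6th, ...).
For "xtckwpkhyjbp", step one produces "awfnzsnkbmes"; step two turns that into "wnskms".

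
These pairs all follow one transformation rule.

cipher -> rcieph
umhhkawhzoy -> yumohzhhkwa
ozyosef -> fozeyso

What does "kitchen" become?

nkiethc

The pattern: swap the first and last characters, then take characters alternately from the front and the back (1st, last, 2nd, 2nd-last, ...).
Applying both steps to "kitchen": "nitchek", then "nkiethc".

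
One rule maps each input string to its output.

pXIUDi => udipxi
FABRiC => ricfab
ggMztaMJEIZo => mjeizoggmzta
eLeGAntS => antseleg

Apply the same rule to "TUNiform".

formtuni

Rule — swap the front and back halves of the string, then convert every letter to lowercase.
Working it through for "TUNiform": intermediate "formTUNi", final "formtuni".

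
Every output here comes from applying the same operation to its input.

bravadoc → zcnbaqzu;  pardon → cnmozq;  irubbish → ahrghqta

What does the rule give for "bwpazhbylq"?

gaxkpavozy

Each output is the input with this applied: swap the front and back halves of the string, then shift every letter 1 place backward in the alphabet (wrapping around).
Working it through for "bwpazhbylq": intermediate "hbylqbwpaz", final "gaxkpavozy".
(Check on "bravadoc": → "adocbrav" → "zcnbaqzu" ✓)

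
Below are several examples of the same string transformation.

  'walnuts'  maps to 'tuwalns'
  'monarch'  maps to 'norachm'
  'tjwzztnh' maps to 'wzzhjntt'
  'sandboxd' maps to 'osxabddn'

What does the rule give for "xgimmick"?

The transformation: sort the characters into alphabetical order, then move the last 3 characters to the front (rotate right by 3).
Starting from "xgimmick": after the first operation, "cgiikmmx"; after the second, "mmxcgiik".

mmxcgiik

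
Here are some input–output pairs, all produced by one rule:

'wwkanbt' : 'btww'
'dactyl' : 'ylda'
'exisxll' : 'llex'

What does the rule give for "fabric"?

The rule is to move the last 2 characters to the front (rotate right by 2), then keep only the first 4 characters.
Working it through for "fabric": intermediate "icfabr", final "icfa".

icfa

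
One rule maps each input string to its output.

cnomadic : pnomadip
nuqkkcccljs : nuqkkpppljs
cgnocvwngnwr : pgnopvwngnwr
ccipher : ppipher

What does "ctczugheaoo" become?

Looking at the pairs, the operation is to replace every "c" with "p".
"ctczugheaoo" → "ptpzugheaoo".

ptpzugheaoo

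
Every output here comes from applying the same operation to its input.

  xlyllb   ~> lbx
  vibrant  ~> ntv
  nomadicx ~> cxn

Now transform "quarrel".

elq

The transformation: move the first character to the end, then keep only the last 3 characters.
Applying that to "quarrel" gives "elq".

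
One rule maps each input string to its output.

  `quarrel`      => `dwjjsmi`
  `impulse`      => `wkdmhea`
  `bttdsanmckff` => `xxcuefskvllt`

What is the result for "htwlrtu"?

What's happening: shift every letter 8 places backward in the alphabet (wrapping around), then reverse the string.
Applying both steps to "htwlrtu": "zlodjlm", then "mljdolz".
(Check on "bttdsanmckff": → "tllvksfeucxx" → "xxcuefskvllt" ✓)

mljdolz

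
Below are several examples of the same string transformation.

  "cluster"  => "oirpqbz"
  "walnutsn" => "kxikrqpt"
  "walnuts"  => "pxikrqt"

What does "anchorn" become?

Rule — swap the first and last characters, then shift every letter 3 places backward in the alphabet (wrapping around).
Starting from "anchorn": after the first operation, "nnchora"; after the second, "kkzelox".

kkzelox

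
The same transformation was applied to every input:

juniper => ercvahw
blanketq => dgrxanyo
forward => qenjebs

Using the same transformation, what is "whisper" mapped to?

Each output is the input with this applied: reverse the string, then shift every letter 13 places forward in the alphabet (wrapping around) — i.e. ROT13.
"whisper" → "repsihw" → "ercfvuj".

ercfvuj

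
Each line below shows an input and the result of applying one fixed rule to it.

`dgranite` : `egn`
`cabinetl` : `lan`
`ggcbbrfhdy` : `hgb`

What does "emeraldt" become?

tma

The rule is to keep one character in every 3, starting at position 2 (positions 2nd, 5th, 8th, ...), then move the last character to the front.
On "emeraldt": the first step gives "mat", and the second then gives "tma".
(Check on "dgranite": → "gne" → "egn" ✓)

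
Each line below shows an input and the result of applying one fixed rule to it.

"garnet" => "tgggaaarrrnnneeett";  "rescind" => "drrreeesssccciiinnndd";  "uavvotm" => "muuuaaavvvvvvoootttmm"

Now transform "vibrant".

The rule is to repeat every character 3 times, then move the last character to the front.
"vibrant" → "vvviiibbbrrraaannnttt" → "tvvviiibbbrrraaannntt".

tvvviiibbbrrraaannntt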